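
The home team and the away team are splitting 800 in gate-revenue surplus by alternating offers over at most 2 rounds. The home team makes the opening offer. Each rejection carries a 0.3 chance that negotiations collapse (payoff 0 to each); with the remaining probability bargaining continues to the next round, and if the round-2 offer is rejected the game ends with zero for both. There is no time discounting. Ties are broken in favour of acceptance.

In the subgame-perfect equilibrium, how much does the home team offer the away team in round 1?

560

By backward induction:
Round 2 (the away team proposes): the home team will accept anything ≥ 0, so the away team offers 0 and keeps 800.
Round 1 (the home team proposes): rejecting gives the away team an expected 0.7 × 800 = 560; the home team offers that and keeps 240.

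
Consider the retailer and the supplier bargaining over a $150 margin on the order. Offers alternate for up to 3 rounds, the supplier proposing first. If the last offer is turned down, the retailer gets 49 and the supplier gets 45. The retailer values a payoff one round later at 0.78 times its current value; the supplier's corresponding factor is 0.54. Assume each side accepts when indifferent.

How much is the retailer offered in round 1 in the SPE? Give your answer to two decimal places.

By backward induction:
Round 3 (the supplier proposes): the retailer gets 49 if talks fail, so the supplier offers 49 and keeps 101.
Round 2 (the retailer proposes): the supplier can get 101 next round, worth 0.54 × 101 = 54.54 now, so the retailer offers 54.54, keeping 95.46.
Round 1 (the supplier proposes): the retailer can get 95.46 next round, worth 0.78 × 95.46 = 74.4588 now; the supplier offers that and keeps 75.5412.

74.46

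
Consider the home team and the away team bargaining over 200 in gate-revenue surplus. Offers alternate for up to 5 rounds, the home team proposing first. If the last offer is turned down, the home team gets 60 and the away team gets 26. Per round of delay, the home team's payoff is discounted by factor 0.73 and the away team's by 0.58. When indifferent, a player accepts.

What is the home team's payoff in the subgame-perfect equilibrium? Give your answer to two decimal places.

Round 5 (the home team proposes): the away team gets 26 if talks fail, so the home team offers 26 and keeps 174.
Round 4 (the away team proposes): the home team can get 174 next round, worth 0.73 × 174 = 127.02 now; the away team offers that and keeps 72.98.
Round 3 (the home team proposes): the away team can get 72.98 next round, worth 0.58 × 72.98 = 42.3284 now. The home team offers 42.3284 and keeps 200 − 42.3284 = 157.6716.
Round 2 (the away team proposes): the home team can get 157.6716 next round, worth 0.73 × 157.6716 = 115.100268 now, so the away team offers 115.100268, keeping 84.899732.
Round 1 (the home team proposes): the away team can get 84.899732 next round, worth 0.58 × 84.899732 = 49.24184456 now. The home team offers 49.24184456 and keeps 200 − 49.24184456 = 150.75815544.

150.76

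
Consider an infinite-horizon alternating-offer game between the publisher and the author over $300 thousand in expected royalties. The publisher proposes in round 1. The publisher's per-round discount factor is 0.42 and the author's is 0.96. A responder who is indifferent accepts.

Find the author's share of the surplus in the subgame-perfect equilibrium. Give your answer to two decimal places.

In a stationary SPE each proposer offers the other exactly their discounted continuation value.
If the publisher keeps x when proposing and the author keeps y when proposing, then x = 300 − 0.96y and y = 300 − 0.42x.
Solving: x = 300(1 − 0.96) / (1 − 0.42·0.96) = 12 / 0.5968 ≈ 20.1072.
The author gets 300 − 20.1072 ≈ 279.8928.

279.89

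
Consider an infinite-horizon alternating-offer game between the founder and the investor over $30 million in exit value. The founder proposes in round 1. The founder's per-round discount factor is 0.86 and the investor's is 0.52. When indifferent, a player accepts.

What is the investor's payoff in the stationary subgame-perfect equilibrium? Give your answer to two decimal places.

3.95

In a stationary SPE each proposer offers the other exactly their discounted continuation value.
If the founder keeps x when proposing and the investor keeps y when proposing, then x = 30 − 0.52y and y = 30 − 0.86x.
Solving: x = 30(1 − 0.52) / (1 − 0.86·0.52) = 14.4 / 0.5528 ≈ 26.0492.
The investor gets 30 − 26.0492 ≈ 3.9508.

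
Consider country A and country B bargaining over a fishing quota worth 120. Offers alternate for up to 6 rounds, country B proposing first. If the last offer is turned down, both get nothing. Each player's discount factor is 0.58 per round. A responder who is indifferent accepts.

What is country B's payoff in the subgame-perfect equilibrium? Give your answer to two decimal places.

73.06

Work backward from the last round.
Round 6 (country A proposes): country B will accept anything ≥ 0, so country A offers 0 and keeps 120.
Round 5 (country B proposes): country A can get 120 next round, worth 0.58 × 120 = 69.6 now; country B offers that and keeps 50.4.
Round 4 (country A proposes): country B can get 50.4 next round, worth 0.58 × 50.4 = 29.232 now; country A offers that and keeps 90.768.
Round 3 (country B proposes): country A can get 90.768 next round, worth 0.58 × 90.768 = 52.64544 now, so country B offers 52.64544, keeping 67.35456.
Round 2 (country A proposes): country B can get 67.35456 next round, worth 0.58 × 67.35456 = 39.0656448 now; country A offers that and keeps 80.9343552.
Round 1 (country B proposes): country A can get 80.9343552 next round, worth 0.58 × 80.9343552 = 46.941926016 now; country B offers that and keeps 73.058073984.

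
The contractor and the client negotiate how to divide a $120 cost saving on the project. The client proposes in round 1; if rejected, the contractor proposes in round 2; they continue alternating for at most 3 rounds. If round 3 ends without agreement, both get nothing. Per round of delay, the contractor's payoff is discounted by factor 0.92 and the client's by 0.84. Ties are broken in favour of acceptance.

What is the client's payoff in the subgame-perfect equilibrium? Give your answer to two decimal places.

Round 3 (the client proposes): rejection yields 0 for the contractor; the client offers 0 and keeps 120.
Round 2 (the contractor proposes): the client can get 120 next round, worth 0.84 × 120 = 100.8 now; the contractor offers that and keeps 19.2.
Round 1 (the client proposes): the contractor can get 19.2 next round, worth 0.92 × 19.2 = 17.664 now; the client offers that and keeps 102.336.

102.34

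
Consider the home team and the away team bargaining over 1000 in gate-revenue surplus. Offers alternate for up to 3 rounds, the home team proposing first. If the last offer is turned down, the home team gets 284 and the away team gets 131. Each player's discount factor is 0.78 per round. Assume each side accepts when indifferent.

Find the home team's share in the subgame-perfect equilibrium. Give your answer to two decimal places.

748.70

Round 3 (the home team proposes): the away team gets 131 if talks fail, so the home team offers 131 and keeps 869.
Round 2 (the away team proposes): the home team can get 869 next round, worth 0.78 × 869 = 677.82 now. The away team offers 677.82 and keeps 1000 − 677.82 = 322.18.
Round 1 (the home team proposes): the away team can get 322.18 next round, worth 0.78 × 322.18 = 251.3004 now; the home team offers that and keeps 748.6996.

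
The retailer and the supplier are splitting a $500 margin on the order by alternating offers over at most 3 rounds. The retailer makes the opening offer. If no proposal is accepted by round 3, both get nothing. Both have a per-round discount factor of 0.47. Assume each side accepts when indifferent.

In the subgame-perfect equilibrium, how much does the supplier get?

124.55

Round 3 (the retailer proposes): the supplier will accept anything ≥ 0, so the retailer offers 0 and keeps 500.
Round 2 (the supplier proposes): the retailer can get 500 next round, worth 0.47 × 500 = 235 now. The supplier offers 235 and keeps 500 − 235 = 265.
Round 1 (the retailer proposes): the supplier can get 265 next round, worth 0.47 × 265 = 124.55 now; the retailer offers that and keeps 375.45.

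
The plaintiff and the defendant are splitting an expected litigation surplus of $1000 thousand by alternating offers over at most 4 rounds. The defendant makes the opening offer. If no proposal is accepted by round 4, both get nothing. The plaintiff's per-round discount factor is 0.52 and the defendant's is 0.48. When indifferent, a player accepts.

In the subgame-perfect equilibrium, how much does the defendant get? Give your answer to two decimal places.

599.81

Round 4 (the plaintiff proposes): the defendant will accept anything ≥ 0, so the plaintiff offers 0 and keeps 1000.
Round 3 (the defendant proposes): the plaintiff can get 1000 next round, worth 0.52 × 1000 = 520 now. The defendant offers 520 and keeps 1000 − 520 = 480.
Round 2 (the plaintiff proposes): the defendant can get 480 next round, worth 0.48 × 480 = 230.4 now. The plaintiff offers 230.4 and keeps 1000 − 230.4 = 769.6.
Round 1 (the defendant proposes): the plaintiff can get 769.6 next round, worth 0.52 × 769.6 = 400.192 now; the defendant offers that and keeps 599.808.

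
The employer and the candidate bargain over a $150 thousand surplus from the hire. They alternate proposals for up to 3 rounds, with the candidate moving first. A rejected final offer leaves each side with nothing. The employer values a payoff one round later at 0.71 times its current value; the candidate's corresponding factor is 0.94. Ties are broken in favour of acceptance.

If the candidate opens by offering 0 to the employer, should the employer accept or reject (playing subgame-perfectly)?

Reject

Round 3 (the candidate proposes): rejection yields 0 for the employer; the candidate offers 0 and keeps 150.
Round 2 (the employer proposes): the candidate can get 150 next round, worth 0.94 × 150 = 141 now. The employer offers 141 and keeps 150 − 141 = 9.
So by rejecting in round 1, the employer gets 9 next round, worth 0.71 × 9 = 6.39 now.
Offer 0 < 6.39, so the employer rejects.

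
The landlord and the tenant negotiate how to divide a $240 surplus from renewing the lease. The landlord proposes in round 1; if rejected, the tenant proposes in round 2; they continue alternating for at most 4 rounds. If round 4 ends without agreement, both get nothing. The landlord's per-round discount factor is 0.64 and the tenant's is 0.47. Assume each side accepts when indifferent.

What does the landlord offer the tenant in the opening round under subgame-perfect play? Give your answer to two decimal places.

74.54

Round 4 (the tenant proposes): the landlord will accept anything ≥ 0, so the tenant offers 0 and keeps 240.
Round 3 (the landlord proposes): the tenant can get 240 next round, worth 0.47 × 240 = 112.8 now; the landlord offers that and keeps 127.2.
Round 2 (the tenant proposes): the landlord can get 127.2 next round, worth 0.64 × 127.2 = 81.408 now, so the tenant offers 81.408, keeping 158.592.
Round 1 (the landlord proposes): the tenant can get 158.592 next round, worth 0.47 × 158.592 = 74.53824 now. The landlord offers 74.53824 and keeps 240 − 74.53824 = 165.46176.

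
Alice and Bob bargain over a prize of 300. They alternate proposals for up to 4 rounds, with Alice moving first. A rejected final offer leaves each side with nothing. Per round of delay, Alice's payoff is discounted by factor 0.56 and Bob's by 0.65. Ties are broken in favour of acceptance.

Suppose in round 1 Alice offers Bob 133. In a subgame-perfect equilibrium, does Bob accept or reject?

Round 4 (Bob proposes): Alice will accept anything ≥ 0, so Bob offers 0 and keeps 300.
Round 3 (Alice proposes): Bob can get 300 next round, worth 0.65 × 300 = 195 now; Alice offers that and keeps 105.
Round 2 (Bob proposes): Alice can get 105 next round, worth 0.56 × 105 = 58.8 now. Bob offers 58.8 and keeps 300 − 58.8 = 241.2.
So by rejecting in round 1, Bob gets 241.2 next round, worth 0.65 × 241.2 = 156.78 now.
Offer 133 < 156.78, so Bob rejects.

Reject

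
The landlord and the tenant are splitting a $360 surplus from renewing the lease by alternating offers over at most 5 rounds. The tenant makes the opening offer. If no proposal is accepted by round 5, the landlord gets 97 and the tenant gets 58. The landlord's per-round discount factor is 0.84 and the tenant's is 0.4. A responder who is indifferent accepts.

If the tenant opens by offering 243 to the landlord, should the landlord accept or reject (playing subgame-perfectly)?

Reject

Round 5 (the tenant proposes): the landlord gets 97 if talks fail, so the tenant offers 97 and keeps 263.
Round 4 (the landlord proposes): the tenant can get 263 next round, worth 0.4 × 263 = 105.2 now, so the landlord offers 105.2, keeping 254.8.
Round 3 (the tenant proposes): the landlord can get 254.8 next round, worth 0.84 × 254.8 = 214.032 now; the tenant offers that and keeps 145.968.
Round 2 (the landlord proposes): the tenant can get 145.968 next round, worth 0.4 × 145.968 = 58.3872 now; the landlord offers that and keeps 301.6128.
So by rejecting in round 1, the landlord gets 301.6128 next round, worth 0.84 × 301.6128 = 253.354752 now.
Offer 243 < 253.354752, so the landlord rejects.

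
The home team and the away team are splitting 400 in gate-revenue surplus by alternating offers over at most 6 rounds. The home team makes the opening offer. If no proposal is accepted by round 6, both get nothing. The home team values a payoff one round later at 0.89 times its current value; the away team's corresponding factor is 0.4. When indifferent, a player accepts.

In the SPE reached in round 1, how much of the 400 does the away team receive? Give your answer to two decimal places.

Round 6 (the away team proposes): rejection yields 0 for the home team; the away team offers 0 and keeps 400.
Round 5 (the home team proposes): the away team can get 400 next round, worth 0.4 × 400 = 160 now; the home team offers that and keeps 240.
Round 4 (the away team proposes): the home team can get 240 next round, worth 0.89 × 240 = 213.6 now; the away team offers that and keeps 186.4.
Round 3 (the home team proposes): the away team can get 186.4 next round, worth 0.4 × 186.4 = 74.56 now. The home team offers 74.56 and keeps 400 − 74.56 = 325.44.
Round 2 (the away team proposes): the home team can get 325.44 next round, worth 0.89 × 325.44 = 289.6416 now, so the away team offers 289.6416, keeping 110.3584.
Round 1 (the home team proposes): the away team can get 110.3584 next round, worth 0.4 × 110.3584 = 44.14336 now. The home team offers 44.14336 and keeps 400 − 44.14336 = 355.85664.

44.14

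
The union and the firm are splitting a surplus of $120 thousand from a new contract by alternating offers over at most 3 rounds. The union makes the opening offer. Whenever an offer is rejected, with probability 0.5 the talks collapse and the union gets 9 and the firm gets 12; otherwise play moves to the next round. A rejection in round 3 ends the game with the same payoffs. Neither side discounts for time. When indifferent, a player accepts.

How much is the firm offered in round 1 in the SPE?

36.75

By backward induction:
Round 3 (the union proposes): the firm gets 12 if talks fail, so the union offers 12 and keeps 108.
Round 2 (the firm proposes): rejecting gives the union an expected 0.5 × 108 + 0.5 × 9 = 58.5, so the firm offers 58.5, keeping 61.5.
Round 1 (the union proposes): rejecting gives the firm an expected 0.5 × 61.5 + 0.5 × 12 = 36.75, so the union offers 36.75, keeping 83.25.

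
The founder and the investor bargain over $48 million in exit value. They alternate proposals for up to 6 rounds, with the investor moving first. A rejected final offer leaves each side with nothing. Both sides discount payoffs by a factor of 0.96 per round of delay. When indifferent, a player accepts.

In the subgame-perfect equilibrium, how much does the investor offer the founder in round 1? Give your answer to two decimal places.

42.68

Round 6 (the founder proposes): rejection yields 0 for the investor; the founder offers 0 and keeps 48.
Round 5 (the investor proposes): the founder can get 48 next round, worth 0.96 × 48 = 46.08 now; the investor offers that and keeps 1.92.
Round 4 (the founder proposes): the investor can get 1.92 next round, worth 0.96 × 1.92 = 1.8432 now; the founder offers that and keeps 46.1568.
Round 3 (the investor proposes): the founder can get 46.1568 next round, worth 0.96 × 46.1568 = 44.310528 now; the investor offers that and keeps 3.689472.
Round 2 (the founder proposes): the investor can get 3.689472 next round, worth 0.96 × 3.689472 = 3.54189312 now. The founder offers 3.54189312 and keeps 48 − 3.54189312 = 44.45810688.
Round 1 (the investor proposes): the founder can get 44.45810688 next round, worth 0.96 × 44.45810688 = 42.6797826048 now, so the investor offers 42.6797826048, keeping 5.3202173952.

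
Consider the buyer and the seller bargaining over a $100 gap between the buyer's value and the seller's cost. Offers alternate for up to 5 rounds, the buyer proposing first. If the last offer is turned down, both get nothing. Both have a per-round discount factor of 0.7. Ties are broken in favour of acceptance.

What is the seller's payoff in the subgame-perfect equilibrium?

Solve by backward induction from round 5.
Round 5 (the buyer proposes): rejection yields 0 for the seller; the buyer offers 0 and keeps 100.
Round 4 (the seller proposes): the buyer can get 100 next round, worth 0.7 × 100 = 70 now, so the seller offers 70, keeping 30.
Round 3 (the buyer proposes): the seller can get 30 next round, worth 0.7 × 30 = 21 now. The buyer offers 21 and keeps 100 − 21 = 79.
Round 2 (the seller proposes): the buyer can get 79 next round, worth 0.7 × 79 = 55.3 now. The seller offers 55.3 and keeps 100 − 55.3 = 44.7.
Round 1 (the buyer proposes): the seller can get 44.7 next round, worth 0.7 × 44.7 = 31.29 now, so the buyer offers 31.29, keeping 68.71.

31.29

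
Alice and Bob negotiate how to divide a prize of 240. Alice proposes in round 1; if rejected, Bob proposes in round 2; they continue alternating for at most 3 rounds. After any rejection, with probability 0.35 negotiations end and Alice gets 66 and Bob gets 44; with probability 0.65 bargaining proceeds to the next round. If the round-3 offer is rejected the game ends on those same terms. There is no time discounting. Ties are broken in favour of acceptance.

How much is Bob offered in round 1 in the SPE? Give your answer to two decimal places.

Round 3 (Alice proposes): Bob gets 44 if talks fail, so Alice offers 44 and keeps 196.
Round 2 (Bob proposes): rejecting gives Alice an expected 0.65 × 196 + 0.35 × 66 = 150.5, so Bob offers 150.5, keeping 89.5.
Round 1 (Alice proposes): rejecting gives Bob an expected 0.65 × 89.5 + 0.35 × 44 = 73.575, so Alice offers 73.575, keeping 166.425.

73.58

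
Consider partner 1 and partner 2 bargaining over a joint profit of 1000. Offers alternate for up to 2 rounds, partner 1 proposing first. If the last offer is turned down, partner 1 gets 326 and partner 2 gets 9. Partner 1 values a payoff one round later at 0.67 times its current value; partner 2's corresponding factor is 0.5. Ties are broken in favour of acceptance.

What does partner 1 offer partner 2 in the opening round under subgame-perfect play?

Round 2 (partner 2 proposes): partner 1 gets 326 if talks fail, so partner 2 offers 326 and keeps 674.
Round 1 (partner 1 proposes): partner 2 can get 674 next round, worth 0.5 × 674 = 337 now, so partner 1 offers 337, keeping 663.

337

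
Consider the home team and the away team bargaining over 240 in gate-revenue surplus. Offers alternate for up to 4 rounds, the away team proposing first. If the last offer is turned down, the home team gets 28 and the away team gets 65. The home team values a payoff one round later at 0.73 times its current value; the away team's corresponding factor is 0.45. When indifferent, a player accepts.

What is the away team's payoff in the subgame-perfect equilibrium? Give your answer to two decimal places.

Round 4 (the home team proposes): the away team gets 65 if talks fail, so the home team offers 65 and keeps 175.
Round 3 (the away team proposes): the home team can get 175 next round, worth 0.73 × 175 = 127.75 now; the away team offers that and keeps 112.25.
Round 2 (the home team proposes): the away team can get 112.25 next round, worth 0.45 × 112.25 = 50.5125 now; the home team offers that and keeps 189.4875.
Round 1 (the away team proposes): the home team can get 189.4875 next round, worth 0.73 × 189.4875 = 138.325875 now; the away team offers that and keeps 101.674125.

101.67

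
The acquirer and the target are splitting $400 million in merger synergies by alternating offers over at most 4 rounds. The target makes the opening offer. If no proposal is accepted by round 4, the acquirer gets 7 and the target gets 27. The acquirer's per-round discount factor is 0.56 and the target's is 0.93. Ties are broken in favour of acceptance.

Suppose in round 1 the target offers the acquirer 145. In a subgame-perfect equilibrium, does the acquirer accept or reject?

Accept

Round 4 (the acquirer proposes): the target gets 27 if talks fail, so the acquirer offers 27 and keeps 373.
Round 3 (the target proposes): the acquirer can get 373 next round, worth 0.56 × 373 = 208.88 now; the target offers that and keeps 191.12.
Round 2 (the acquirer proposes): the target can get 191.12 next round, worth 0.93 × 191.12 = 177.7416 now; the acquirer offers that and keeps 222.2584.
So by rejecting in round 1, the acquirer gets 222.2584 next round, worth 0.56 × 222.2584 = 124.464704 now.
Offer 145 ≥ 124.464704, so the acquirer accepts.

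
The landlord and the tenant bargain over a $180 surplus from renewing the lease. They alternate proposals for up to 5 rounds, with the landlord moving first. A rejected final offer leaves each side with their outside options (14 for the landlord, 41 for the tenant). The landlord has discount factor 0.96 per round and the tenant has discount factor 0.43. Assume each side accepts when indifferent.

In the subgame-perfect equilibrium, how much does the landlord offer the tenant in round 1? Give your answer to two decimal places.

11.36

Round 5 (the landlord proposes): the tenant gets 41 if talks fail, so the landlord offers 41 and keeps 139.
Round 4 (the tenant proposes): the landlord can get 139 next round, worth 0.96 × 139 = 133.44 now; the tenant offers that and keeps 46.56.
Round 3 (the landlord proposes): the tenant can get 46.56 next round, worth 0.43 × 46.56 = 20.0208 now. The landlord offers 20.0208 and keeps 180 − 20.0208 = 159.9792.
Round 2 (the tenant proposes): the landlord can get 159.9792 next round, worth 0.96 × 159.9792 = 153.580032 now. The tenant offers 153.580032 and keeps 180 − 153.580032 = 26.419968.
Round 1 (the landlord proposes): the tenant can get 26.419968 next round, worth 0.43 × 26.419968 = 11.36058624 now; the landlord offers that and keeps 168.63941376.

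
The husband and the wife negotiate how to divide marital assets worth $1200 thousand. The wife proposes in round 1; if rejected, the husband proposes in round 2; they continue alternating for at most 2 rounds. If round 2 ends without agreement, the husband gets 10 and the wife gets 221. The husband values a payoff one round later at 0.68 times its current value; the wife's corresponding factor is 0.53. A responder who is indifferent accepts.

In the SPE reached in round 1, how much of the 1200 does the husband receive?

Round 2 (the husband proposes): the wife gets 221 if talks fail, so the husband offers 221 and keeps 979.
Round 1 (the wife proposes): the husband can get 979 next round, worth 0.68 × 979 = 665.72 now. The wife offers 665.72 and keeps 1200 − 665.72 = 534.28.

665.72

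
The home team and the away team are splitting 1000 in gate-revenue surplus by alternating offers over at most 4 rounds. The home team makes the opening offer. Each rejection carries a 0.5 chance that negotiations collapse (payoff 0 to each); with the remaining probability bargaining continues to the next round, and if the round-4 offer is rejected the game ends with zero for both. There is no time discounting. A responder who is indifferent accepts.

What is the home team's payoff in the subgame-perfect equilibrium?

Round 4 (the away team proposes): the home team will accept anything ≥ 0, so the away team offers 0 and keeps 1000.
Round 3 (the home team proposes): rejecting gives the away team an expected 0.5 × 1000 = 500, so the home team offers 500, keeping 500.
Round 2 (the away team proposes): rejecting gives the home team an expected 0.5 × 500 = 250. The away team offers 250 and keeps 1000 − 250 = 750.
Round 1 (the home team proposes): rejecting gives the away team an expected 0.5 × 750 = 375; the home team offers that and keeps 625.

625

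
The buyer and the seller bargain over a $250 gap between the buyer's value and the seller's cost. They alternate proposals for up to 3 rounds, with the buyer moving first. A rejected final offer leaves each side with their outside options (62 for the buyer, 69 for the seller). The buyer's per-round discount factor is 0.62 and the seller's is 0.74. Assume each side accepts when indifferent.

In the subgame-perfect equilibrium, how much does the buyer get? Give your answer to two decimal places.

148.04

Solve by backward induction from round 3.
Round 3 (the buyer proposes): the seller gets 69 if talks fail, so the buyer offers 69 and keeps 181.
Round 2 (the seller proposes): the buyer can get 181 next round, worth 0.62 × 181 = 112.22 now; the seller offers that and keeps 137.78.
Round 1 (the buyer proposes): the seller can get 137.78 next round, worth 0.74 × 137.78 = 101.9572 now, so the buyer offers 101.9572, keeping 148.0428.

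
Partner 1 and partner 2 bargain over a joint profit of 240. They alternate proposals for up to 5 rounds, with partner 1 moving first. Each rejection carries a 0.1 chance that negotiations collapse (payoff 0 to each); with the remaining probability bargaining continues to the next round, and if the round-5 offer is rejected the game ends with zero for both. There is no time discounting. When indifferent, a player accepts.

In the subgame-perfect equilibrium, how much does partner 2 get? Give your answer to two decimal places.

Round 5 (partner 1 proposes): rejection yields 0 for partner 2; partner 1 offers 0 and keeps 240.
Round 4 (partner 2 proposes): rejecting gives partner 1 an expected 0.9 × 240 = 216. Partner 2 offers 216 and keeps 240 − 216 = 24.
Round 3 (partner 1 proposes): rejecting gives partner 2 an expected 0.9 × 24 = 21.6. Partner 1 offers 21.6 and keeps 240 − 21.6 = 218.4.
Round 2 (partner 2 proposes): rejecting gives partner 1 an expected 0.9 × 218.4 = 196.56. Partner 2 offers 196.56 and keeps 240 − 196.56 = 43.44.
Round 1 (partner 1 proposes): rejecting gives partner 2 an expected 0.9 × 43.44 = 39.096. Partner 1 offers 39.096 and keeps 240 − 39.096 = 200.904.

39.10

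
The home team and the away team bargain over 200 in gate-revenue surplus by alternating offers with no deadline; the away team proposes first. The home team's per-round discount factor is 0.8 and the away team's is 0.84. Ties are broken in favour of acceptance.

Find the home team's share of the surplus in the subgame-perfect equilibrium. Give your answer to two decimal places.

When the away team proposes, the home team accepts any offer worth at least 0.8 times what the home team would get by proposing next round; and vice versa.
This gives x = 200 − 0.8y and y = 200 − 0.84x, where x and y are each side's share when it proposes.
Hence (1 − 0.8·0.84)x = 200(1 − 0.8), i.e. 0.328·x = 40.
x ≈ 121.9512; the home team's share is 200 − x ≈ 78.0488.

78.05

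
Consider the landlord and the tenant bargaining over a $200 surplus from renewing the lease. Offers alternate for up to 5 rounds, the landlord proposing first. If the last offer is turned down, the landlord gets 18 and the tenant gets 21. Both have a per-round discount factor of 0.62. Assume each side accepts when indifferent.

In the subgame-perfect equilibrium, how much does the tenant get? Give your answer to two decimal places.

68.34

Round 5 (the landlord proposes): the tenant gets 21 if talks fail, so the landlord offers 21 and keeps 179.
Round 4 (the tenant proposes): the landlord can get 179 next round, worth 0.62 × 179 = 110.98 now; the tenant offers that and keeps 89.02.
Round 3 (the landlord proposes): the tenant can get 89.02 next round, worth 0.62 × 89.02 = 55.1924 now. The landlord offers 55.1924 and keeps 200 − 55.1924 = 144.8076.
Round 2 (the tenant proposes): the landlord can get 144.8076 next round, worth 0.62 × 144.8076 = 89.780712 now; the tenant offers that and keeps 110.219288.
Round 1 (the landlord proposes): the tenant can get 110.219288 next round, worth 0.62 × 110.219288 = 68.33595856 now, so the landlord offers 68.33595856, keeping 131.66404144.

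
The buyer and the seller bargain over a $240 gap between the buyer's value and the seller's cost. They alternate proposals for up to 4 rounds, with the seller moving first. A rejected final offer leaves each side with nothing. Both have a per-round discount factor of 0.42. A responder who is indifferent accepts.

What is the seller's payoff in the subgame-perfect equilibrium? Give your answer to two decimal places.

Round 4 (the buyer proposes): the seller will accept anything ≥ 0, so the buyer offers 0 and keeps 240.
Round 3 (the seller proposes): the buyer can get 240 next round, worth 0.42 × 240 = 100.8 now. The seller offers 100.8 and keeps 240 − 100.8 = 139.2.
Round 2 (the buyer proposes): the seller can get 139.2 next round, worth 0.42 × 139.2 = 58.464 now. The buyer offers 58.464 and keeps 240 − 58.464 = 181.536.
Round 1 (the seller proposes): the buyer can get 181.536 next round, worth 0.42 × 181.536 = 76.24512 now; the seller offers that and keeps 163.75488.

163.75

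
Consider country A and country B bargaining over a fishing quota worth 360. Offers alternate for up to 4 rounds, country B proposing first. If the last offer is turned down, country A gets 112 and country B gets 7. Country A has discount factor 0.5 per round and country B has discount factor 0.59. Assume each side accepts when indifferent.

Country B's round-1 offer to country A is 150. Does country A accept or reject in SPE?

Accept

Round 4 (country A proposes): country B gets 7 if talks fail, so country A offers 7 and keeps 353.
Round 3 (country B proposes): country A can get 353 next round, worth 0.5 × 353 = 176.5 now. Country B offers 176.5 and keeps 360 − 176.5 = 183.5.
Round 2 (country A proposes): country B can get 183.5 next round, worth 0.59 × 183.5 = 108.265 now, so country A offers 108.265, keeping 251.735.
So by rejecting in round 1, country A gets 251.735 next round, worth 0.5 × 251.735 = 125.8675 now.
Offer 150 ≥ 125.8675, so country A accepts.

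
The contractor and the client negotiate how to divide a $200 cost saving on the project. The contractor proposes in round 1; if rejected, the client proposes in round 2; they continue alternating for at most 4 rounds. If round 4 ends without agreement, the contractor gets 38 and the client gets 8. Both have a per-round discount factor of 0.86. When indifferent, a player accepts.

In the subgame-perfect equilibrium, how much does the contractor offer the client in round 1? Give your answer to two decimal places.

Round 4 (the client proposes): the contractor gets 38 if talks fail, so the client offers 38 and keeps 162.
Round 3 (the contractor proposes): the client can get 162 next round, worth 0.86 × 162 = 139.32 now, so the contractor offers 139.32, keeping 60.68.
Round 2 (the client proposes): the contractor can get 60.68 next round, worth 0.86 × 60.68 = 52.1848 now; the client offers that and keeps 147.8152.
Round 1 (the contractor proposes): the client can get 147.8152 next round, worth 0.86 × 147.8152 = 127.121072 now. The contractor offers 127.121072 and keeps 200 − 127.121072 = 72.878928.

127.12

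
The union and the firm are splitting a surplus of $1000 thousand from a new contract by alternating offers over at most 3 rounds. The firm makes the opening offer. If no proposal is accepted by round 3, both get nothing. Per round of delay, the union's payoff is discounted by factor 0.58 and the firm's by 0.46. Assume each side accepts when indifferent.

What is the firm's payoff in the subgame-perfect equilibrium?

Solve by backward induction from round 3.
Round 3 (the firm proposes): rejection yields 0 for the union; the firm offers 0 and keeps 1000.
Round 2 (the union proposes): the firm can get 1000 next round, worth 0.46 × 1000 = 460 now. The union offers 460 and keeps 1000 − 460 = 540.
Round 1 (the firm proposes): the union can get 540 next round, worth 0.58 × 540 = 313.2 now; the firm offers that and keeps 686.8.

686.8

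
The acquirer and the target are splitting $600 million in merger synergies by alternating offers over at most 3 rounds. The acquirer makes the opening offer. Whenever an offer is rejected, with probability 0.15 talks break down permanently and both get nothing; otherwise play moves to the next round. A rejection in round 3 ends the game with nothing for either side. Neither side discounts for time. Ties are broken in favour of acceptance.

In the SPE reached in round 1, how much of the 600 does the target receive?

Round 3 (the acquirer proposes): the target will accept anything ≥ 0, so the acquirer offers 0 and keeps 600.
Round 2 (the target proposes): rejecting gives the acquirer an expected 0.85 × 600 = 510, so the target offers 510, keeping 90.
Round 1 (the acquirer proposes): rejecting gives the target an expected 0.85 × 90 = 76.5, so the acquirer offers 76.5, keeping 523.5.

76.5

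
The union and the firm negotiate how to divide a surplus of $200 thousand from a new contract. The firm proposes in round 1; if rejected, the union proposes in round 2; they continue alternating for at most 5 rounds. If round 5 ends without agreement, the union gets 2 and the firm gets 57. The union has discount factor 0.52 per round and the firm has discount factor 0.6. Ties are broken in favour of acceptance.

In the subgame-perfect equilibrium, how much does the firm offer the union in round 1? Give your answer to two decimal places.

54.77

Round 5 (the firm proposes): the union gets 2 if talks fail, so the firm offers 2 and keeps 198.
Round 4 (the union proposes): the firm can get 198 next round, worth 0.6 × 198 = 118.8 now; the union offers that and keeps 81.2.
Round 3 (the firm proposes): the union can get 81.2 next round, worth 0.52 × 81.2 = 42.224 now; the firm offers that and keeps 157.776.
Round 2 (the union proposes): the firm can get 157.776 next round, worth 0.6 × 157.776 = 94.6656 now. The union offers 94.6656 and keeps 200 − 94.6656 = 105.3344.
Round 1 (the firm proposes): the union can get 105.3344 next round, worth 0.52 × 105.3344 = 54.773888 now, so the firm offers 54.773888, keeping 145.226112.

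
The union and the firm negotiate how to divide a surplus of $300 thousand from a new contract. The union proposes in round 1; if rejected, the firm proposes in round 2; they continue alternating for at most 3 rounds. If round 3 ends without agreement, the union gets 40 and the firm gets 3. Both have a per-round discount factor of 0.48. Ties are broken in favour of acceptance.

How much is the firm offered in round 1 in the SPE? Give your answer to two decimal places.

75.57

Round 3 (the union proposes): the firm gets 3 if talks fail, so the union offers 3 and keeps 297.
Round 2 (the firm proposes): the union can get 297 next round, worth 0.48 × 297 = 142.56 now; the firm offers that and keeps 157.44.
Round 1 (the union proposes): the firm can get 157.44 next round, worth 0.48 × 157.44 = 75.5712 now; the union offers that and keeps 224.4288.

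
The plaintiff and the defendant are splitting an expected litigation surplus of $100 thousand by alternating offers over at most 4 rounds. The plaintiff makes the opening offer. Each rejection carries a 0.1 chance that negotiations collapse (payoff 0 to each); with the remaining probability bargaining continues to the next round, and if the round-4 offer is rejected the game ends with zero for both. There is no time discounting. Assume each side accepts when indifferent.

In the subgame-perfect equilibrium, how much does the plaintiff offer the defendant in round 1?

81.9

By backward induction:
Round 4 (the defendant proposes): the plaintiff will accept anything ≥ 0, so the defendant offers 0 and keeps 100.
Round 3 (the plaintiff proposes): rejecting gives the defendant an expected 0.9 × 100 = 90. The plaintiff offers 90 and keeps 100 − 90 = 10.
Round 2 (the defendant proposes): rejecting gives the plaintiff an expected 0.9 × 10 = 9. The defendant offers 9 and keeps 100 − 9 = 91.
Round 1 (the plaintiff proposes): rejecting gives the defendant an expected 0.9 × 91 = 81.9. The plaintiff offers 81.9 and keeps 100 − 81.9 = 18.1.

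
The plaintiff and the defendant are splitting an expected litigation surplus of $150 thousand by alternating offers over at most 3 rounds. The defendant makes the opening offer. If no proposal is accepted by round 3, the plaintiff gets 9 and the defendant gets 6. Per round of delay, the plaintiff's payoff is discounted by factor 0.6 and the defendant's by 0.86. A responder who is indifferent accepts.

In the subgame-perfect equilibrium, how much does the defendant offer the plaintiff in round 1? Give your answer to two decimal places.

Round 3 (the defendant proposes): the plaintiff gets 9 if talks fail, so the defendant offers 9 and keeps 141.
Round 2 (the plaintiff proposes): the defendant can get 141 next round, worth 0.86 × 141 = 121.26 now; the plaintiff offers that and keeps 28.74.
Round 1 (the defendant proposes): the plaintiff can get 28.74 next round, worth 0.6 × 28.74 = 17.244 now, so the defendant offers 17.244, keeping 132.756.

17.24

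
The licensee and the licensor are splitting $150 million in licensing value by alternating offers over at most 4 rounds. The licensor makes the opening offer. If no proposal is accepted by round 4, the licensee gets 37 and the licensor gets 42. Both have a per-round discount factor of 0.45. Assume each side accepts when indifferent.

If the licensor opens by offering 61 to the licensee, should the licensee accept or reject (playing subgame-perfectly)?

Accept

Work out the licensee's continuation value if the offer is rejected.
Round 4 (the licensee proposes): the licensor gets 42 if talks fail, so the licensee offers 42 and keeps 108.
Round 3 (the licensor proposes): the licensee can get 108 next round, worth 0.45 × 108 = 48.6 now; the licensor offers that and keeps 101.4.
Round 2 (the licensee proposes): the licensor can get 101.4 next round, worth 0.45 × 101.4 = 45.63 now; the licensee offers that and keeps 104.37.
So by rejecting in round 1, the licensee gets 104.37 next round, worth 0.45 × 104.37 = 46.9665 now.
Offer 61 ≥ 46.9665, so the licensee accepts.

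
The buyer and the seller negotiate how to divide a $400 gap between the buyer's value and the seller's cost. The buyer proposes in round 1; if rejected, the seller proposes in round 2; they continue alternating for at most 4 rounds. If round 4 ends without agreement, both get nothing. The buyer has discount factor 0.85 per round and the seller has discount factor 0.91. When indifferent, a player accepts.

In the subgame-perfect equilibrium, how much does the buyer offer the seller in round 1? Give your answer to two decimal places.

336.15

Solve by backward induction from round 4.
Round 4 (the seller proposes): the buyer will accept anything ≥ 0, so the seller offers 0 and keeps 400.
Round 3 (the buyer proposes): the seller can get 400 next round, worth 0.91 × 400 = 364 now, so the buyer offers 364, keeping 36.
Round 2 (the seller proposes): the buyer can get 36 next round, worth 0.85 × 36 = 30.6 now, so the seller offers 30.6, keeping 369.4.
Round 1 (the buyer proposes): the seller can get 369.4 next round, worth 0.91 × 369.4 = 336.154 now. The buyer offers 336.154 and keeps 400 − 336.154 = 63.846.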